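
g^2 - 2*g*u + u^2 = (-g + u)^2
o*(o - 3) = o^2 - 3*o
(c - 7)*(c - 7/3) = c^2 - 28*c/3 + 49/3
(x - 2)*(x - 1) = x^2 - 3*x + 2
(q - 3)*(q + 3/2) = q^2 - 3*q/2 - 9/2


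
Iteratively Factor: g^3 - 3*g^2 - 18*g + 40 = (g - 5)*(g^2 + 2*g - 8) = (g - 5)*(g - 2)*(g + 4)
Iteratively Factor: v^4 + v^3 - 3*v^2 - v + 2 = (v - 1)*(v^3 + 2*v^2 - v - 2) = (v - 1)^2*(v^2 + 3*v + 2) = (v - 1)^2*(v + 2)*(v + 1)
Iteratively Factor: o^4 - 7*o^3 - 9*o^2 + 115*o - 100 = (o - 5)*(o^3 - 2*o^2 - 19*o + 20) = (o - 5)*(o - 1)*(o^2 - o - 20) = (o - 5)*(o - 1)*(o + 4)*(o - 5)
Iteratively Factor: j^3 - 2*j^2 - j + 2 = (j - 1)*(j^2 - j - 2) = (j - 1)*(j + 1)*(j - 2)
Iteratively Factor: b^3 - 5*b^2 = (b)*(b^2 - 5*b) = b*(b - 5)*(b)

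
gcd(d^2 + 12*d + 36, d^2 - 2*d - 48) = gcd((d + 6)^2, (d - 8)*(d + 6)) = d + 6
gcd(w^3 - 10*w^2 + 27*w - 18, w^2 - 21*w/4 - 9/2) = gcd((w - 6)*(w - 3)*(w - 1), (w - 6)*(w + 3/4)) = w - 6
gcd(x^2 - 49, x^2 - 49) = x^2 - 49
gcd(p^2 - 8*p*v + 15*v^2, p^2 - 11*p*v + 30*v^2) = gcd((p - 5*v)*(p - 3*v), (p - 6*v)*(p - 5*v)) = p - 5*v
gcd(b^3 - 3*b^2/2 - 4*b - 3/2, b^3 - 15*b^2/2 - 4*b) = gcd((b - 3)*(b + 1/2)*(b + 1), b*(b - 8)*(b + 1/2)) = b + 1/2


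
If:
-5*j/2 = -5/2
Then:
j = 1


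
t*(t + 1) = t^2 + t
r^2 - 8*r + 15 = (r - 5)*(r - 3)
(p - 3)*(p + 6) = p^2 + 3*p - 18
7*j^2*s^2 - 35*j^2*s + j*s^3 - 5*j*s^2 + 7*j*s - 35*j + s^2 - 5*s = (7*j + s)*(s - 5)*(j*s + 1)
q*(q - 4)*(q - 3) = q^3 - 7*q^2 + 12*q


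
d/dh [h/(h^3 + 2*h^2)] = 2*(-h - 1)/(h^2*(h + 2)^2)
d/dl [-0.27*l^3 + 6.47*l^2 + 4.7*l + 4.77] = -0.81*l^2 + 12.94*l + 4.7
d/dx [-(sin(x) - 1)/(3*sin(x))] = -cos(x)/(3*sin(x)^2)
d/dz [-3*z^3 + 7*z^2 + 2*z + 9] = -9*z^2 + 14*z + 2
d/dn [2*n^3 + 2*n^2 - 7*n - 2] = 6*n^2 + 4*n - 7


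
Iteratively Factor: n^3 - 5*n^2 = (n - 5)*(n^2) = n*(n - 5)*(n)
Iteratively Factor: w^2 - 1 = (w - 1)*(w + 1)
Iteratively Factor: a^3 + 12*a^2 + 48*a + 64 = (a + 4)*(a^2 + 8*a + 16) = (a + 4)^2*(a + 4)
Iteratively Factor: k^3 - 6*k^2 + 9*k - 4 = (k - 1)*(k^2 - 5*k + 4) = (k - 4)*(k - 1)*(k - 1)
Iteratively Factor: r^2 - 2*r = (r - 2)*(r)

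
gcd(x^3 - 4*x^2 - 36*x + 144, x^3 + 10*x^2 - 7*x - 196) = x - 4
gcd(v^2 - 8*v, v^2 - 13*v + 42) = 1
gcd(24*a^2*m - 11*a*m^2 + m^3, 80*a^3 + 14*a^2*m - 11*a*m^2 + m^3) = 8*a - m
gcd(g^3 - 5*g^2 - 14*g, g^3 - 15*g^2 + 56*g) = g^2 - 7*g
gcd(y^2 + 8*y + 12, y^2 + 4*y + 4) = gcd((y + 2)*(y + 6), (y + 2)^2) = y + 2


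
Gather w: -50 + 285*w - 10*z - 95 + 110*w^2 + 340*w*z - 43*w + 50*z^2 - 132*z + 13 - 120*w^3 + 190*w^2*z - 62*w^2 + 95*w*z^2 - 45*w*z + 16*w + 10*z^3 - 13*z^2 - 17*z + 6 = -120*w^3 + w^2*(190*z + 48) + w*(95*z^2 + 295*z + 258) + 10*z^3 + 37*z^2 - 159*z - 126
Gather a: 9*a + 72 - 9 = 9*a + 63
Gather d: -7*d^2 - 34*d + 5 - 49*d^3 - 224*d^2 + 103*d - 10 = -49*d^3 - 231*d^2 + 69*d - 5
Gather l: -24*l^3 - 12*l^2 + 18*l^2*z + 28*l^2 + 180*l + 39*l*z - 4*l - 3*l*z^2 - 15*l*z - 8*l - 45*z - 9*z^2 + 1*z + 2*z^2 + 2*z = -24*l^3 + l^2*(18*z + 16) + l*(-3*z^2 + 24*z + 168) - 7*z^2 - 42*z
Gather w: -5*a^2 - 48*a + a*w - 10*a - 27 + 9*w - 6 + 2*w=-5*a^2 - 58*a + w*(a + 11) - 33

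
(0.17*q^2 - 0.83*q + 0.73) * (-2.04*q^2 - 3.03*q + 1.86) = -0.3468*q^4 + 1.1781*q^3 + 1.3419*q^2 - 3.7557*q + 1.3578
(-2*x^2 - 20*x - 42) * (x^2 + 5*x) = -2*x^4 - 30*x^3 - 142*x^2 - 210*x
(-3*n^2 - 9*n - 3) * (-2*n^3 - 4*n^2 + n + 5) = 6*n^5 + 30*n^4 + 39*n^3 - 12*n^2 - 48*n - 15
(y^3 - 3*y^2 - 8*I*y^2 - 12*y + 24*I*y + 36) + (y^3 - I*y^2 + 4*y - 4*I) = 2*y^3 - 3*y^2 - 9*I*y^2 - 8*y + 24*I*y + 36 - 4*I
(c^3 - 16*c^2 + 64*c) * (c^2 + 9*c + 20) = c^5 - 7*c^4 - 60*c^3 + 256*c^2 + 1280*c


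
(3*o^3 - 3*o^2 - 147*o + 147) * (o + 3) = 3*o^4 + 6*o^3 - 156*o^2 - 294*o + 441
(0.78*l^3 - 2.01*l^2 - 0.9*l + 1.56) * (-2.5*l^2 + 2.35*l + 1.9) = -1.95*l^5 + 6.858*l^4 - 0.991499999999999*l^3 - 9.834*l^2 + 1.956*l + 2.964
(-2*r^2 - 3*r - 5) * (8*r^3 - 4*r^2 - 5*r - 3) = -16*r^5 - 16*r^4 - 18*r^3 + 41*r^2 + 34*r + 15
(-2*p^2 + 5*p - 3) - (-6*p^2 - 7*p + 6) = 4*p^2 + 12*p - 9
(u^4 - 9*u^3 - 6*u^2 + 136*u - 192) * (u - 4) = u^5 - 13*u^4 + 30*u^3 + 160*u^2 - 736*u + 768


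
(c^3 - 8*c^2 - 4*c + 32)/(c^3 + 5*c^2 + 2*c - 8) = (c^2 - 10*c + 16)/(c^2 + 3*c - 4)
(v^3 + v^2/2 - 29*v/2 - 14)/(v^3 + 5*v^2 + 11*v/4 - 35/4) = 2*(v^2 - 3*v - 4)/(2*v^2 + 3*v - 5)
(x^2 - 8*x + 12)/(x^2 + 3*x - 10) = (x - 6)/(x + 5)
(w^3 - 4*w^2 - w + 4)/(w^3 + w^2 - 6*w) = (w^3 - 4*w^2 - w + 4)/(w*(w^2 + w - 6))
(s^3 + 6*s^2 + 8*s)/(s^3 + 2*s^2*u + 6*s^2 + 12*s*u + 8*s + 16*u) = s/(s + 2*u)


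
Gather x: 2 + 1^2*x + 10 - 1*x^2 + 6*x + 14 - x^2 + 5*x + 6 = -2*x^2 + 12*x + 32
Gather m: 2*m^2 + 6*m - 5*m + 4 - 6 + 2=2*m^2 + m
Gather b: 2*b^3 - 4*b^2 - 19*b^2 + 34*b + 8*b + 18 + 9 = 2*b^3 - 23*b^2 + 42*b + 27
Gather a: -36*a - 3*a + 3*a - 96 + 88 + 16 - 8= -36*a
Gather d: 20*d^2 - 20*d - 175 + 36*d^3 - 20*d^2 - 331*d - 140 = 36*d^3 - 351*d - 315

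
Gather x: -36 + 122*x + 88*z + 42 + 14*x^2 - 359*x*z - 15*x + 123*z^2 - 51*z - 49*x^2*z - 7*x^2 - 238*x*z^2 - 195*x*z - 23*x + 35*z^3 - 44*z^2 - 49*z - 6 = x^2*(7 - 49*z) + x*(-238*z^2 - 554*z + 84) + 35*z^3 + 79*z^2 - 12*z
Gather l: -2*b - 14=-2*b - 14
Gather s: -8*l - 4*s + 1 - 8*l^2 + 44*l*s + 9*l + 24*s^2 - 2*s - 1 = -8*l^2 + l + 24*s^2 + s*(44*l - 6)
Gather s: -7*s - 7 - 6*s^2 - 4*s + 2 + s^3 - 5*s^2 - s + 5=s^3 - 11*s^2 - 12*s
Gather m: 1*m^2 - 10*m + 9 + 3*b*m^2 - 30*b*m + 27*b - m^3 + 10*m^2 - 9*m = 27*b - m^3 + m^2*(3*b + 11) + m*(-30*b - 19) + 9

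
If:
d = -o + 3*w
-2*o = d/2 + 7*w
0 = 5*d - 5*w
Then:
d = 0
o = 0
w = 0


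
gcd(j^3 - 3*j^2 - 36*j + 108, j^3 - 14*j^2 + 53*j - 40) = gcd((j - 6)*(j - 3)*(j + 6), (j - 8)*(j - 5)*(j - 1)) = 1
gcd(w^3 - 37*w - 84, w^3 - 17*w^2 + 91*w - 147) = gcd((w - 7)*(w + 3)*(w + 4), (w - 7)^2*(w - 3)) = w - 7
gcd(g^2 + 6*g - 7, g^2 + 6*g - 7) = g^2 + 6*g - 7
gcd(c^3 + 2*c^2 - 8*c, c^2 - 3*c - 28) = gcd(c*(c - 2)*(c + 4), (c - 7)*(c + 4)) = c + 4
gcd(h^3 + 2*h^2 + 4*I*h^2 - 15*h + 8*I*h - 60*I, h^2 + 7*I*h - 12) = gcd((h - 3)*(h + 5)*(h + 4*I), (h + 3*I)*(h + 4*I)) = h + 4*I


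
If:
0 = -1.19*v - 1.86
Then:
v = -1.56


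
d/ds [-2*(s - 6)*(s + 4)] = 4 - 4*s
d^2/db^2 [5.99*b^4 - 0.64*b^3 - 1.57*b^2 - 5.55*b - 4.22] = 71.88*b^2 - 3.84*b - 3.14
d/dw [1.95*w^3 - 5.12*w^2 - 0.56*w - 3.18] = 5.85*w^2 - 10.24*w - 0.56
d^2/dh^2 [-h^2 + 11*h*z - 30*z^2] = -2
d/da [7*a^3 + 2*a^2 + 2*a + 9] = 21*a^2 + 4*a + 2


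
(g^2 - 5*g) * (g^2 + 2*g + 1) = g^4 - 3*g^3 - 9*g^2 - 5*g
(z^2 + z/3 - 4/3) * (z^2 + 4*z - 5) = z^4 + 13*z^3/3 - 5*z^2 - 7*z + 20/3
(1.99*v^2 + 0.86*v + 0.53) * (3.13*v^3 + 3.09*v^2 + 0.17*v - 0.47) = 6.2287*v^5 + 8.8409*v^4 + 4.6546*v^3 + 0.8486*v^2 - 0.3141*v - 0.2491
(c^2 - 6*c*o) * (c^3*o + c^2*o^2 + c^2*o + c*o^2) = c^5*o - 5*c^4*o^2 + c^4*o - 6*c^3*o^3 - 5*c^3*o^2 - 6*c^2*o^3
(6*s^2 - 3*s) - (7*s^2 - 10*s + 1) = -s^2 + 7*s - 1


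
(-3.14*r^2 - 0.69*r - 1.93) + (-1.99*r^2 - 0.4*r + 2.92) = -5.13*r^2 - 1.09*r + 0.99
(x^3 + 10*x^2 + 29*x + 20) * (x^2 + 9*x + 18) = x^5 + 19*x^4 + 137*x^3 + 461*x^2 + 702*x + 360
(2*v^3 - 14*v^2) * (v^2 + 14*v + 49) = 2*v^5 + 14*v^4 - 98*v^3 - 686*v^2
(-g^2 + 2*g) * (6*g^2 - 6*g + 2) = -6*g^4 + 18*g^3 - 14*g^2 + 4*g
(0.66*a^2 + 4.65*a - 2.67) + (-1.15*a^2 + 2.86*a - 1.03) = -0.49*a^2 + 7.51*a - 3.7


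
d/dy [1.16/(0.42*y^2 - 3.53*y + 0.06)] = (4.0948 - 0.9744*y)/(0.42*y^2 - 3.53*y + 0.06)^2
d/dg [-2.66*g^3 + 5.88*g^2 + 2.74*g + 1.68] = -7.98*g^2 + 11.76*g + 2.74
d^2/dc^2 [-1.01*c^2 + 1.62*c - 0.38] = -2.02000000000000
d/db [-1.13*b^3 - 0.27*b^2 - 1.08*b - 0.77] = -3.39*b^2 - 0.54*b - 1.08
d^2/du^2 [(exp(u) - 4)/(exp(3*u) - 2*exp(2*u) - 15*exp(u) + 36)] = (4*exp(4*u) - 18*exp(3*u) + 8*exp(2*u) - 232*exp(u) - 96)*exp(u)/(exp(7*u) - 42*exp(5*u) + 28*exp(4*u) + 609*exp(3*u) - 756*exp(2*u) - 3024*exp(u) + 5184)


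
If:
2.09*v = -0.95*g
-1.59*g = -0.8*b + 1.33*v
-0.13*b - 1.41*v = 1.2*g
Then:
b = 0.00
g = 0.00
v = 0.00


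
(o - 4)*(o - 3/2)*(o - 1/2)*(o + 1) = o^4 - 5*o^3 + 11*o^2/4 + 23*o/4 - 3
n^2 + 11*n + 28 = (n + 4)*(n + 7)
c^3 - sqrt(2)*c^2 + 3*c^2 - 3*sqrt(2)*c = c*(c + 3)*(c - sqrt(2))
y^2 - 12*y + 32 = (y - 8)*(y - 4)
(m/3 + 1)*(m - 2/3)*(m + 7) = m^3/3 + 28*m^2/9 + 43*m/9 - 14/3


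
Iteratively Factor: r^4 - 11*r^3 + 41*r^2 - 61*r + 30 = (r - 5)*(r^3 - 6*r^2 + 11*r - 6) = (r - 5)*(r - 1)*(r^2 - 5*r + 6) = (r - 5)*(r - 3)*(r - 1)*(r - 2)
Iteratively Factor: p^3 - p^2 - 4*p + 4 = (p + 2)*(p^2 - 3*p + 2) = (p - 1)*(p + 2)*(p - 2)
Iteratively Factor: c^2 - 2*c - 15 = (c + 3)*(c - 5)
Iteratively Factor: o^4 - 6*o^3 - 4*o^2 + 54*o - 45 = (o - 5)*(o^3 - o^2 - 9*o + 9) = (o - 5)*(o - 3)*(o^2 + 2*o - 3) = (o - 5)*(o - 3)*(o - 1)*(o + 3)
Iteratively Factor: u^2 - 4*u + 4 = (u - 2)*(u - 2)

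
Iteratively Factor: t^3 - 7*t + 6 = (t - 1)*(t^2 + t - 6) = (t - 2)*(t - 1)*(t + 3)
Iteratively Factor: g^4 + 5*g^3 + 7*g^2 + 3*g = (g + 3)*(g^3 + 2*g^2 + g) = (g + 1)*(g + 3)*(g^2 + g) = (g + 1)^2*(g + 3)*(g)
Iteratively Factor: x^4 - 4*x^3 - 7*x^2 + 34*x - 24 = (x + 3)*(x^3 - 7*x^2 + 14*x - 8) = (x - 2)*(x + 3)*(x^2 - 5*x + 4) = (x - 4)*(x - 2)*(x + 3)*(x - 1)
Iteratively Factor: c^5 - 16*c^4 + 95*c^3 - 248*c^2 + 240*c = (c - 4)*(c^4 - 12*c^3 + 47*c^2 - 60*c) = (c - 4)^2*(c^3 - 8*c^2 + 15*c) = c*(c - 4)^2*(c^2 - 8*c + 15) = c*(c - 5)*(c - 4)^2*(c - 3)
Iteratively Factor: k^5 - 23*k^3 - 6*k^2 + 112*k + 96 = (k + 1)*(k^4 - k^3 - 22*k^2 + 16*k + 96) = (k + 1)*(k + 4)*(k^3 - 5*k^2 - 2*k + 24) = (k - 3)*(k + 1)*(k + 4)*(k^2 - 2*k - 8) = (k - 3)*(k + 1)*(k + 2)*(k + 4)*(k - 4)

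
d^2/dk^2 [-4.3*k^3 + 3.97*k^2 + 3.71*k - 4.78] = 7.94 - 25.8*k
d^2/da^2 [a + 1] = 0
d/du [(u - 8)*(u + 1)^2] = 3*(u - 5)*(u + 1)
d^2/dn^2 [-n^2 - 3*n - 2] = -2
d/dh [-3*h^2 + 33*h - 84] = 33 - 6*h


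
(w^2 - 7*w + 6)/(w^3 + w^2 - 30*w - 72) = (w - 1)/(w^2 + 7*w + 12)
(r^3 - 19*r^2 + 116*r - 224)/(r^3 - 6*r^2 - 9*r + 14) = (r^2 - 12*r + 32)/(r^2 + r - 2)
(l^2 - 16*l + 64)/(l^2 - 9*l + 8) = (l - 8)/(l - 1)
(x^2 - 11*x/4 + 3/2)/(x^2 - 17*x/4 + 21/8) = 2*(x - 2)/(2*x - 7)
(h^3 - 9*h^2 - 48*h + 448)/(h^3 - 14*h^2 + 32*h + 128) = (h + 7)/(h + 2)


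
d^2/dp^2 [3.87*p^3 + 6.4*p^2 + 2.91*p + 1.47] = 23.22*p + 12.8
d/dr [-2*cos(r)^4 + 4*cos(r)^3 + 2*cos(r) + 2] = 2*(4*cos(r)^3 - 6*cos(r)^2 - 1)*sin(r)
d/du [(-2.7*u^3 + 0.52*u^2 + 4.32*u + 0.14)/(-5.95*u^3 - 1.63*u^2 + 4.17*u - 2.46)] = (7.495*u^4 + 28.89*u^3 + 31.635*u^2 - 2.102*u - 11.211)/(35.4025*u^6 + 19.397*u^5 - 46.9661*u^4 + 15.6798*u^3 + 25.4085*u^2 - 20.5164*u + 6.0516)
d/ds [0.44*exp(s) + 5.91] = 0.44*exp(s)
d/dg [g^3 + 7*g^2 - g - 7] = 3*g^2 + 14*g - 1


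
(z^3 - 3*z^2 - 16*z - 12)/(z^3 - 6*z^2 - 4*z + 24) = (z + 1)/(z - 2)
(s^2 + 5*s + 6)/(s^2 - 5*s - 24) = (s + 2)/(s - 8)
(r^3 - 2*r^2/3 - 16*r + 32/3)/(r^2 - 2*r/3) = r - 16/r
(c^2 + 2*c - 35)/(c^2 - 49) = (c - 5)/(c - 7)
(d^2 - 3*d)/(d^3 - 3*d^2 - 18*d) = (3 - d)/(-d^2 + 3*d + 18)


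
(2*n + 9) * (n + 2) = 2*n^2 + 13*n + 18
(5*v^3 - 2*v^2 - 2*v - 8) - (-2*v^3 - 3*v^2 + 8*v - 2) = 7*v^3 + v^2 - 10*v - 6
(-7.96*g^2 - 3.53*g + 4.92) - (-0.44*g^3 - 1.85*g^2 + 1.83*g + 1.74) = 0.44*g^3 - 6.11*g^2 - 5.36*g + 3.18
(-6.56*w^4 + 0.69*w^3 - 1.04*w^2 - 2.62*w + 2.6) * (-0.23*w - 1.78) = 1.5088*w^5 + 11.5181*w^4 - 0.989*w^3 + 2.4538*w^2 + 4.0656*w - 4.628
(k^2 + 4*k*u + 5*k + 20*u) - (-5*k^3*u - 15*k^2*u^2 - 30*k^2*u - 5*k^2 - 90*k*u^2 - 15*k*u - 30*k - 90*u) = 5*k^3*u + 15*k^2*u^2 + 30*k^2*u + 6*k^2 + 90*k*u^2 + 19*k*u + 35*k + 110*u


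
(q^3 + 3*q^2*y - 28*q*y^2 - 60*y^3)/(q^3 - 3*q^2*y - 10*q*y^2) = (q + 6*y)/q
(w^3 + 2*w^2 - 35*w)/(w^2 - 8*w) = (w^2 + 2*w - 35)/(w - 8)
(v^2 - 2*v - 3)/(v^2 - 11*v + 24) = (v + 1)/(v - 8)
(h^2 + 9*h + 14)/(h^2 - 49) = (h + 2)/(h - 7)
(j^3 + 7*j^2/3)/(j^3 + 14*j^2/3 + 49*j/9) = 3*j/(3*j + 7)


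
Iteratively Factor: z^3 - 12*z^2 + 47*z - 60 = (z - 4)*(z^2 - 8*z + 15) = (z - 5)*(z - 4)*(z - 3)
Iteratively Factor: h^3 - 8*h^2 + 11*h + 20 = (h - 5)*(h^2 - 3*h - 4) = (h - 5)*(h - 4)*(h + 1)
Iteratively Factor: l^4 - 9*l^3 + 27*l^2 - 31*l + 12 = (l - 1)*(l^3 - 8*l^2 + 19*l - 12) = (l - 1)^2*(l^2 - 7*l + 12) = (l - 3)*(l - 1)^2*(l - 4)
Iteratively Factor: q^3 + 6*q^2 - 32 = (q - 2)*(q^2 + 8*q + 16) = (q - 2)*(q + 4)*(q + 4)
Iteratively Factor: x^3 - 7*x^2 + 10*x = (x)*(x^2 - 7*x + 10) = x*(x - 5)*(x - 2)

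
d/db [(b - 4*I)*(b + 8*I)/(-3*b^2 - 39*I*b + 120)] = -3*I/(b^2 + 10*I*b - 25)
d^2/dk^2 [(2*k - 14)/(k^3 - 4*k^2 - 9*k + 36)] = 4*((k - 7)*(-3*k^2 + 8*k + 9)^2 + (-3*k^2 + 8*k - (k - 7)*(3*k - 4) + 9)*(k^3 - 4*k^2 - 9*k + 36))/(k^3 - 4*k^2 - 9*k + 36)^3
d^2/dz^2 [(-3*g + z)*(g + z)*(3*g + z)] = 2*g + 6*z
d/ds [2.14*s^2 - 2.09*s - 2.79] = 4.28*s - 2.09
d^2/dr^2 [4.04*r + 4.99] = 0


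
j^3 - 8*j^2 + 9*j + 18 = (j - 6)*(j - 3)*(j + 1)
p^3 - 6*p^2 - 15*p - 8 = (p - 8)*(p + 1)^2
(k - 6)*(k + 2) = k^2 - 4*k - 12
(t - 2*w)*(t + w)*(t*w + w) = t^3*w - t^2*w^2 + t^2*w - 2*t*w^3 - t*w^2 - 2*w^3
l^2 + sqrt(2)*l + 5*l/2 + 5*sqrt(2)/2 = (l + 5/2)*(l + sqrt(2))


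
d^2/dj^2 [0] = 0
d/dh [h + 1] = 1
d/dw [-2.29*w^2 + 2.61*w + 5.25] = 2.61 - 4.58*w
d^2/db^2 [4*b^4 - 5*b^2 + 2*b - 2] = 48*b^2 - 10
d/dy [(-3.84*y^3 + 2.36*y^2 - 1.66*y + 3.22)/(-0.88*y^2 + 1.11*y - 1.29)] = (3.3792*y^4 - 8.5248*y^3 + 16.0196*y^2 - 0.4216*y - 1.4328)/(0.7744*y^4 - 1.9536*y^3 + 3.5025*y^2 - 2.8638*y + 1.6641)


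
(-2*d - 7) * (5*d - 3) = -10*d^2 - 29*d + 21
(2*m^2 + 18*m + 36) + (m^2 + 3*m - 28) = 3*m^2 + 21*m + 8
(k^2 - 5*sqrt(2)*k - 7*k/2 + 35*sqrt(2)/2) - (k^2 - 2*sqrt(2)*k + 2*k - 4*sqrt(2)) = -11*k/2 - 3*sqrt(2)*k + 43*sqrt(2)/2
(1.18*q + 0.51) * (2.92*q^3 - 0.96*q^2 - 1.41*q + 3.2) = 3.4456*q^4 + 0.3564*q^3 - 2.1534*q^2 + 3.0569*q + 1.632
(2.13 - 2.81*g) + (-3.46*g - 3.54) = -6.27*g - 1.41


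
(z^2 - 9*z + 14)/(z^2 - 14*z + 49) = (z - 2)/(z - 7)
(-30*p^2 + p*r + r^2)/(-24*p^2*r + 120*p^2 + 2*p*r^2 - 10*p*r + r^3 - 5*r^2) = (5*p - r)/(4*p*r - 20*p - r^2 + 5*r)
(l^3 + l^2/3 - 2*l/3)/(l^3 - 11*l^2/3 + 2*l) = (l + 1)/(l - 3)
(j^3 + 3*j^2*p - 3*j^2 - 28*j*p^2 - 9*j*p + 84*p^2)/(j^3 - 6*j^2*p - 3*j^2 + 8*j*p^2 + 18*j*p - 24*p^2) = (-j - 7*p)/(-j + 2*p)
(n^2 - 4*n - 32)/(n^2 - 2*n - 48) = (n + 4)/(n + 6)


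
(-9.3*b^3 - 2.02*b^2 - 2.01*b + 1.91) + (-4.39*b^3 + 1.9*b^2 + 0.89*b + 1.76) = -13.69*b^3 - 0.12*b^2 - 1.12*b + 3.67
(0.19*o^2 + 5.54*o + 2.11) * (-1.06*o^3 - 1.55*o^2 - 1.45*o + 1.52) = -0.2014*o^5 - 6.1669*o^4 - 11.0991*o^3 - 11.0147*o^2 + 5.3613*o + 3.2072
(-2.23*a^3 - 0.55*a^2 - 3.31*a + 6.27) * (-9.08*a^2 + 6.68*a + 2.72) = 20.2484*a^5 - 9.9024*a^4 + 20.3152*a^3 - 80.5384*a^2 + 32.8804*a + 17.0544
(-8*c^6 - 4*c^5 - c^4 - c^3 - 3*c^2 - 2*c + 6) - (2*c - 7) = -8*c^6 - 4*c^5 - c^4 - c^3 - 3*c^2 - 4*c + 13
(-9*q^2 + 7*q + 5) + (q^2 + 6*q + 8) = -8*q^2 + 13*q + 13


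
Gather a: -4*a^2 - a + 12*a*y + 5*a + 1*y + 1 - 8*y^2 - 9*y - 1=-4*a^2 + a*(12*y + 4) - 8*y^2 - 8*y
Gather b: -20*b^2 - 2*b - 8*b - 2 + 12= -20*b^2 - 10*b + 10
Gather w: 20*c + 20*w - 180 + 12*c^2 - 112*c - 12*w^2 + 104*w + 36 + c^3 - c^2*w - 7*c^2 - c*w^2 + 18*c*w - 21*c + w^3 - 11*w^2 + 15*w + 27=c^3 + 5*c^2 - 113*c + w^3 + w^2*(-c - 23) + w*(-c^2 + 18*c + 139) - 117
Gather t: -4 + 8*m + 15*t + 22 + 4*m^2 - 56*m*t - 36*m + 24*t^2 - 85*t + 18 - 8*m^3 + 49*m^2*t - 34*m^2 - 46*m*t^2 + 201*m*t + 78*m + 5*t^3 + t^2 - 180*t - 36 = -8*m^3 - 30*m^2 + 50*m + 5*t^3 + t^2*(25 - 46*m) + t*(49*m^2 + 145*m - 250)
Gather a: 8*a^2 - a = 8*a^2 - a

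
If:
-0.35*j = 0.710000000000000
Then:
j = -2.03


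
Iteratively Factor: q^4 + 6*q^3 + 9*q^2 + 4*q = (q + 4)*(q^3 + 2*q^2 + q) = (q + 1)*(q + 4)*(q^2 + q) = q*(q + 1)*(q + 4)*(q + 1)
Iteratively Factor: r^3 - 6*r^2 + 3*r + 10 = (r - 2)*(r^2 - 4*r - 5) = (r - 2)*(r + 1)*(r - 5)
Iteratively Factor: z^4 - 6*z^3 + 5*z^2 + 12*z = (z + 1)*(z^3 - 7*z^2 + 12*z) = (z - 4)*(z + 1)*(z^2 - 3*z) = z*(z - 4)*(z + 1)*(z - 3)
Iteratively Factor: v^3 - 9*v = (v - 3)*(v^2 + 3*v) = v*(v - 3)*(v + 3)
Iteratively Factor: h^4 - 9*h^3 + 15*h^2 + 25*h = (h - 5)*(h^3 - 4*h^2 - 5*h) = (h - 5)*(h + 1)*(h^2 - 5*h) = (h - 5)^2*(h + 1)*(h)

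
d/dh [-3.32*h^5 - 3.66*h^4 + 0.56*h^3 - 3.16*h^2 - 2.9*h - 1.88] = -16.6*h^4 - 14.64*h^3 + 1.68*h^2 - 6.32*h - 2.9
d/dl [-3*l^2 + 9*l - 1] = 9 - 6*l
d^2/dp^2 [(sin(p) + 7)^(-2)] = 2*(7*sin(p) + cos(2*p) + 2)/(sin(p) + 7)^4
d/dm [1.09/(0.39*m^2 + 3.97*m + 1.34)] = (-0.8502*m - 4.3273)/(0.39*m^2 + 3.97*m + 1.34)^2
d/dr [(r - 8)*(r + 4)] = 2*r - 4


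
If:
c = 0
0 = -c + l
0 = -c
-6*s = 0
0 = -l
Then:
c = 0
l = 0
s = 0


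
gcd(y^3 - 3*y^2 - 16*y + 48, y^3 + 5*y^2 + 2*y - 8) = y + 4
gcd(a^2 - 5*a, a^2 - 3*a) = a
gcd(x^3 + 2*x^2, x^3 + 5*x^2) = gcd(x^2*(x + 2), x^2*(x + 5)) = x^2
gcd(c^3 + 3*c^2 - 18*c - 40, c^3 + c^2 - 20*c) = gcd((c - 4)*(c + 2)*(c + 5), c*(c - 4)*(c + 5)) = c^2 + c - 20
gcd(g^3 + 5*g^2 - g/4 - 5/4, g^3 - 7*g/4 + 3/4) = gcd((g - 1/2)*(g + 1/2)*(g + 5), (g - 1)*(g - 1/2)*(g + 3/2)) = g - 1/2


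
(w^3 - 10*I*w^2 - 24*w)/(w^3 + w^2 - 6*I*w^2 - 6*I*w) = (w - 4*I)/(w + 1)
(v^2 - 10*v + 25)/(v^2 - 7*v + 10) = (v - 5)/(v - 2)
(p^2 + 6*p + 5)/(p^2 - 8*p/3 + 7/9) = 9*(p^2 + 6*p + 5)/(9*p^2 - 24*p + 7)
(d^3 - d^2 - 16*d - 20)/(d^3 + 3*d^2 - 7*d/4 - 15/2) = 4*(d^2 - 3*d - 10)/(4*d^2 + 4*d - 15)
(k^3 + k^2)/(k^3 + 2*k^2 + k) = k/(k + 1)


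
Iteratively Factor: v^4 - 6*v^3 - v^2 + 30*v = (v + 2)*(v^3 - 8*v^2 + 15*v) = (v - 5)*(v + 2)*(v^2 - 3*v) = v*(v - 5)*(v + 2)*(v - 3)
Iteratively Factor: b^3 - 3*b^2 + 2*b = (b - 1)*(b^2 - 2*b) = b*(b - 1)*(b - 2)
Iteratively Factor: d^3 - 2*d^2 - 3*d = (d - 3)*(d^2 + d) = (d - 3)*(d + 1)*(d)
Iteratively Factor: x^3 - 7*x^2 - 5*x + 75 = (x - 5)*(x^2 - 2*x - 15) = (x - 5)*(x + 3)*(x - 5)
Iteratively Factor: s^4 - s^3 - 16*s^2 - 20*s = (s - 5)*(s^3 + 4*s^2 + 4*s) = (s - 5)*(s + 2)*(s^2 + 2*s) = s*(s - 5)*(s + 2)*(s + 2)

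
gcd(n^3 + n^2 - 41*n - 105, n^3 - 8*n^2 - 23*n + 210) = n^2 - 2*n - 35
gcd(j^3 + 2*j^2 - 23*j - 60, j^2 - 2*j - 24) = j + 4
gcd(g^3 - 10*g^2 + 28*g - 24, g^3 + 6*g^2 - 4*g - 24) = g - 2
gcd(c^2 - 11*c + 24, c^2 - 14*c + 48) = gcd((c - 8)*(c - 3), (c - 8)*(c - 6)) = c - 8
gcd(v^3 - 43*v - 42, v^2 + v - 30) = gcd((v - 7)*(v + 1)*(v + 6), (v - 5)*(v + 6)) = v + 6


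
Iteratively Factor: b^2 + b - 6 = (b - 2)*(b + 3)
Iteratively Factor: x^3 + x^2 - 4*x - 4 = (x + 2)*(x^2 - x - 2) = (x + 1)*(x + 2)*(x - 2)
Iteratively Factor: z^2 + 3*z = (z + 3)*(z)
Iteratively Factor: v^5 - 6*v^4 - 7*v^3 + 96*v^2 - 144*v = (v - 4)*(v^4 - 2*v^3 - 15*v^2 + 36*v) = (v - 4)*(v + 4)*(v^3 - 6*v^2 + 9*v) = (v - 4)*(v - 3)*(v + 4)*(v^2 - 3*v) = v*(v - 4)*(v - 3)*(v + 4)*(v - 3)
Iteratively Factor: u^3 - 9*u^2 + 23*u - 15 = (u - 1)*(u^2 - 8*u + 15) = (u - 5)*(u - 1)*(u - 3)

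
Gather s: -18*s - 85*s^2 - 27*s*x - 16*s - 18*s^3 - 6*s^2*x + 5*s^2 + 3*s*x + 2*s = -18*s^3 + s^2*(-6*x - 80) + s*(-24*x - 32)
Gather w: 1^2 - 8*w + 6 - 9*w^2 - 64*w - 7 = -9*w^2 - 72*w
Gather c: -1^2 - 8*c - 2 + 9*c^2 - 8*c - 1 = 9*c^2 - 16*c - 4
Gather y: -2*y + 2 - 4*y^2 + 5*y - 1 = -4*y^2 + 3*y + 1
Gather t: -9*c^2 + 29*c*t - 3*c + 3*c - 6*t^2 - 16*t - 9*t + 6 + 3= -9*c^2 - 6*t^2 + t*(29*c - 25) + 9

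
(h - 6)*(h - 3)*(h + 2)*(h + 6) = h^4 - h^3 - 42*h^2 + 36*h + 216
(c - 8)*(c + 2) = c^2 - 6*c - 16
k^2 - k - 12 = (k - 4)*(k + 3)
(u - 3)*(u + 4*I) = u^2 - 3*u + 4*I*u - 12*I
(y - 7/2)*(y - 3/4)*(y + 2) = y^3 - 9*y^2/4 - 47*y/8 + 21/4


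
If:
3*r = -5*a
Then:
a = -3*r/5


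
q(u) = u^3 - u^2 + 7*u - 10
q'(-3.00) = 40.00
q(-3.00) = -67.00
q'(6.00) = 103.00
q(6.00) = 212.00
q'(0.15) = 6.77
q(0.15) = -8.97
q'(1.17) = 8.77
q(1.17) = -1.58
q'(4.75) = 65.19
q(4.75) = 107.86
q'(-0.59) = 9.22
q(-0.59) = -14.68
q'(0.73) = 7.14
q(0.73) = -5.03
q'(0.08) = 6.86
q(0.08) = -9.45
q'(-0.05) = 7.11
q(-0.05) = -10.35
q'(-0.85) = 10.87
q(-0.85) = -17.29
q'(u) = 3*u^2 - 2*u + 7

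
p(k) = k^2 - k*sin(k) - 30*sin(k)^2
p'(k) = -k*cos(k) + 2*k - 60*sin(k)*cos(k) - sin(k)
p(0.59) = -9.27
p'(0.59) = -27.60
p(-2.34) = -11.69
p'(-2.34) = -35.57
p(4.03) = 1.30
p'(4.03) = -17.99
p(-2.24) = -15.19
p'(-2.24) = -34.28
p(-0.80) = -15.37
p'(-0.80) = 29.66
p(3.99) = 2.03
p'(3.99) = -18.39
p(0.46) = -5.91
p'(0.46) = -23.80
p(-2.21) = -16.21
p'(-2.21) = -33.66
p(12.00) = 141.80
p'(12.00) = 41.58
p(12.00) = 141.80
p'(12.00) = 41.58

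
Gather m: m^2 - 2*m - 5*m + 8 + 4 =m^2 - 7*m + 12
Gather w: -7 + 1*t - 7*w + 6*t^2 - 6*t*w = 6*t^2 + t + w*(-6*t - 7) - 7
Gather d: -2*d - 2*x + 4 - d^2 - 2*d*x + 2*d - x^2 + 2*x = -d^2 - 2*d*x - x^2 + 4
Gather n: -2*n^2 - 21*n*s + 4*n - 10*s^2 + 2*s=-2*n^2 + n*(4 - 21*s) - 10*s^2 + 2*s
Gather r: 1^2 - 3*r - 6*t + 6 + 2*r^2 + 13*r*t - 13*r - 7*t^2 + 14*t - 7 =2*r^2 + r*(13*t - 16) - 7*t^2 + 8*t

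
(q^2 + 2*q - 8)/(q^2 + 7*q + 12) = (q - 2)/(q + 3)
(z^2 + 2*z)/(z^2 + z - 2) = z/(z - 1)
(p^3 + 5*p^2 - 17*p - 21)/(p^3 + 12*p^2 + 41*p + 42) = (p^2 - 2*p - 3)/(p^2 + 5*p + 6)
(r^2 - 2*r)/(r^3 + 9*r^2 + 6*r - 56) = r/(r^2 + 11*r + 28)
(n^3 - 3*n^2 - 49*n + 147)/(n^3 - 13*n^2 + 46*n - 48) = (n^2 - 49)/(n^2 - 10*n + 16)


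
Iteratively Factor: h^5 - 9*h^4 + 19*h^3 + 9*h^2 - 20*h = (h + 1)*(h^4 - 10*h^3 + 29*h^2 - 20*h) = (h - 5)*(h + 1)*(h^3 - 5*h^2 + 4*h) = (h - 5)*(h - 4)*(h + 1)*(h^2 - h) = h*(h - 5)*(h - 4)*(h + 1)*(h - 1)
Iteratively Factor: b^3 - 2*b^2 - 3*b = (b)*(b^2 - 2*b - 3) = b*(b - 3)*(b + 1)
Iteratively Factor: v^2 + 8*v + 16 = (v + 4)*(v + 4)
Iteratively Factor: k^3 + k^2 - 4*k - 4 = (k + 2)*(k^2 - k - 2) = (k - 2)*(k + 2)*(k + 1)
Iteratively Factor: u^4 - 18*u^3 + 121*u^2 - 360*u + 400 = (u - 5)*(u^3 - 13*u^2 + 56*u - 80) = (u - 5)*(u - 4)*(u^2 - 9*u + 20) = (u - 5)^2*(u - 4)*(u - 4)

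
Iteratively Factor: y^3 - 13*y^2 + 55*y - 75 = (y - 5)*(y^2 - 8*y + 15) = (y - 5)^2*(y - 3)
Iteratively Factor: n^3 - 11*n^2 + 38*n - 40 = (n - 2)*(n^2 - 9*n + 20) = (n - 5)*(n - 2)*(n - 4)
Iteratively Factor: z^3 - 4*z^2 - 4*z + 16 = (z + 2)*(z^2 - 6*z + 8) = (z - 2)*(z + 2)*(z - 4)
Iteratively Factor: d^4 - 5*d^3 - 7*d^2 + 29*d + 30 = (d + 1)*(d^3 - 6*d^2 - d + 30) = (d - 5)*(d + 1)*(d^2 - d - 6) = (d - 5)*(d + 1)*(d + 2)*(d - 3)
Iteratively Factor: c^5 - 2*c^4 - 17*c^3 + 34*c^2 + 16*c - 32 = (c + 4)*(c^4 - 6*c^3 + 7*c^2 + 6*c - 8) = (c + 1)*(c + 4)*(c^3 - 7*c^2 + 14*c - 8) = (c - 4)*(c + 1)*(c + 4)*(c^2 - 3*c + 2) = (c - 4)*(c - 1)*(c + 1)*(c + 4)*(c - 2)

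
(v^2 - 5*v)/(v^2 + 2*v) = (v - 5)/(v + 2)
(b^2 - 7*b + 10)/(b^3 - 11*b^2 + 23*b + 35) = (b - 2)/(b^2 - 6*b - 7)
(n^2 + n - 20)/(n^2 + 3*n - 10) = (n - 4)/(n - 2)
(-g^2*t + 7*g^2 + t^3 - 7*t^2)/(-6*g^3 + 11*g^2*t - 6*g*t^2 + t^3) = (g*t - 7*g + t^2 - 7*t)/(6*g^2 - 5*g*t + t^2)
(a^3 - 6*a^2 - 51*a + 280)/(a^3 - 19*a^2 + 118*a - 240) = (a + 7)/(a - 6)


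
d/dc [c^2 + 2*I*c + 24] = 2*c + 2*I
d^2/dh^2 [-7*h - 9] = 0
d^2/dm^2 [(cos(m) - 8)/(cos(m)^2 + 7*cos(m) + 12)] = (-9*(1 - cos(2*m))^2*cos(m)/4 + 39*(1 - cos(2*m))^2/4 - 1042*cos(m) + 61*cos(2*m) + 117*cos(3*m)/2 + cos(5*m)/2 - 738)/((cos(m) + 3)^3*(cos(m) + 4)^3)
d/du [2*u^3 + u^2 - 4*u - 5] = 6*u^2 + 2*u - 4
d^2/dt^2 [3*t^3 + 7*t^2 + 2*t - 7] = 18*t + 14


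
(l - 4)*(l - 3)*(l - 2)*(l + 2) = l^4 - 7*l^3 + 8*l^2 + 28*l - 48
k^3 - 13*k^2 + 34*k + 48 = (k - 8)*(k - 6)*(k + 1)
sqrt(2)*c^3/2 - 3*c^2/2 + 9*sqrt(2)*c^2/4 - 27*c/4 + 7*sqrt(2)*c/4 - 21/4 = (c + 7/2)*(c - 3*sqrt(2)/2)*(sqrt(2)*c/2 + sqrt(2)/2)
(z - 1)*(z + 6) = z^2 + 5*z - 6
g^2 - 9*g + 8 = (g - 8)*(g - 1)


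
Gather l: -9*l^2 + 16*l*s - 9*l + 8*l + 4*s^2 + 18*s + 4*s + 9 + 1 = -9*l^2 + l*(16*s - 1) + 4*s^2 + 22*s + 10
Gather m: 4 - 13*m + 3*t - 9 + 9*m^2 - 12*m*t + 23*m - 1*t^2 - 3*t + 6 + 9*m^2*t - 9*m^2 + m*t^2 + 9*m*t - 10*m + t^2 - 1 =9*m^2*t + m*(t^2 - 3*t)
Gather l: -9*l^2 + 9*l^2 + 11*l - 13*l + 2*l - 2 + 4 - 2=0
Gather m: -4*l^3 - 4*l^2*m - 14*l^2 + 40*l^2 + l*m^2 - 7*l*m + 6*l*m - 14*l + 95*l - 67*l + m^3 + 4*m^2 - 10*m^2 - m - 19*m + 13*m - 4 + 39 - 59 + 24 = -4*l^3 + 26*l^2 + 14*l + m^3 + m^2*(l - 6) + m*(-4*l^2 - l - 7)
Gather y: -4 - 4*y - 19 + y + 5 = -3*y - 18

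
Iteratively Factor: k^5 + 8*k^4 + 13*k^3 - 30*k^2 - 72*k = (k - 2)*(k^4 + 10*k^3 + 33*k^2 + 36*k) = (k - 2)*(k + 3)*(k^3 + 7*k^2 + 12*k) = (k - 2)*(k + 3)^2*(k^2 + 4*k) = k*(k - 2)*(k + 3)^2*(k + 4)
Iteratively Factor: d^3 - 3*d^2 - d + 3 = (d - 3)*(d^2 - 1) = (d - 3)*(d - 1)*(d + 1)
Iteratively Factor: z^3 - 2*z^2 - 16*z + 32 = (z + 4)*(z^2 - 6*z + 8) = (z - 2)*(z + 4)*(z - 4)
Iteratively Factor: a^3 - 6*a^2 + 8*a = (a - 4)*(a^2 - 2*a) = (a - 4)*(a - 2)*(a)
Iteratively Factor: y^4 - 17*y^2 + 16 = (y - 4)*(y^3 + 4*y^2 - y - 4) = (y - 4)*(y - 1)*(y^2 + 5*y + 4) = (y - 4)*(y - 1)*(y + 1)*(y + 4)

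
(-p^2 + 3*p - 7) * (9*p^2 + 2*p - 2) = -9*p^4 + 25*p^3 - 55*p^2 - 20*p + 14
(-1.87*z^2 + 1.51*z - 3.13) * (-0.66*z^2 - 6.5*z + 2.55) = 1.2342*z^4 + 11.1584*z^3 - 12.5177*z^2 + 24.1955*z - 7.9815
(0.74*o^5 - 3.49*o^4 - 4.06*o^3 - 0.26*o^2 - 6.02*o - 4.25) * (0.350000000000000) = 0.259*o^5 - 1.2215*o^4 - 1.421*o^3 - 0.091*o^2 - 2.107*o - 1.4875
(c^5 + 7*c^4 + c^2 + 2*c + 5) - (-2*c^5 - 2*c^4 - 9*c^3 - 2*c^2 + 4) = 3*c^5 + 9*c^4 + 9*c^3 + 3*c^2 + 2*c + 1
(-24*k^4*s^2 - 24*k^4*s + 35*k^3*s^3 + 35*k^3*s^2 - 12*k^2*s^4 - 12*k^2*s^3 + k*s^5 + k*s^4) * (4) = -96*k^4*s^2 - 96*k^4*s + 140*k^3*s^3 + 140*k^3*s^2 - 48*k^2*s^4 - 48*k^2*s^3 + 4*k*s^5 + 4*k*s^4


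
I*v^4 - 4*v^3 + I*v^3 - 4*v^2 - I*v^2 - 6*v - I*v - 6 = (v + 1)*(v + 2*I)*(v + 3*I)*(I*v + 1)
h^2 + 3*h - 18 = (h - 3)*(h + 6)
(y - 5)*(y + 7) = y^2 + 2*y - 35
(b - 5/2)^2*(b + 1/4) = b^3 - 19*b^2/4 + 5*b + 25/16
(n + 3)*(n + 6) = n^2 + 9*n + 18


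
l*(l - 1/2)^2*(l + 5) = l^4 + 4*l^3 - 19*l^2/4 + 5*l/4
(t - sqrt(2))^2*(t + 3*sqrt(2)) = t^3 + sqrt(2)*t^2 - 10*t + 6*sqrt(2)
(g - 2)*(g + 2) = g^2 - 4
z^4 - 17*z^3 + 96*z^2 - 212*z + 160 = (z - 8)*(z - 5)*(z - 2)^2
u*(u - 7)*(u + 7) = u^3 - 49*u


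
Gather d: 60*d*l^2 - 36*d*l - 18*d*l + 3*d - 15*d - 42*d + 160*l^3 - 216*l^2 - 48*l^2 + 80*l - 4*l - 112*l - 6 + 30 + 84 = d*(60*l^2 - 54*l - 54) + 160*l^3 - 264*l^2 - 36*l + 108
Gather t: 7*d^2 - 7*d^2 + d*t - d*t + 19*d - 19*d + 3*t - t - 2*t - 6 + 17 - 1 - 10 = 0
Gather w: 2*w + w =3*w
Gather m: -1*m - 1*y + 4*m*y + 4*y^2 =m*(4*y - 1) + 4*y^2 - y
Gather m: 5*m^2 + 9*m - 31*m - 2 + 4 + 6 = 5*m^2 - 22*m + 8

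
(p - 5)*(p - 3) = p^2 - 8*p + 15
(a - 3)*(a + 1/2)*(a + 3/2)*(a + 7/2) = a^4 + 5*a^3/2 - 35*a^2/4 - 165*a/8 - 63/8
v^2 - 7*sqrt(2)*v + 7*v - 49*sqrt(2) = (v + 7)*(v - 7*sqrt(2))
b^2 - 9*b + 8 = (b - 8)*(b - 1)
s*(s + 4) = s^2 + 4*s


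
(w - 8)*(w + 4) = w^2 - 4*w - 32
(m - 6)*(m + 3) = m^2 - 3*m - 18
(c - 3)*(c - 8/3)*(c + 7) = c^3 + 4*c^2/3 - 95*c/3 + 56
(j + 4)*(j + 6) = j^2 + 10*j + 24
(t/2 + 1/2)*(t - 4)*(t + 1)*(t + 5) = t^4/2 + 3*t^3/2 - 17*t^2/2 - 39*t/2 - 10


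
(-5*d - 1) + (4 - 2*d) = 3 - 7*d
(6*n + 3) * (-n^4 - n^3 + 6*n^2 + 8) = -6*n^5 - 9*n^4 + 33*n^3 + 18*n^2 + 48*n + 24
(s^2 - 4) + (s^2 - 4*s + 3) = 2*s^2 - 4*s - 1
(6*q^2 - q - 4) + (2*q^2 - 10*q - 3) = 8*q^2 - 11*q - 7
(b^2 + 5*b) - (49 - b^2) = 2*b^2 + 5*b - 49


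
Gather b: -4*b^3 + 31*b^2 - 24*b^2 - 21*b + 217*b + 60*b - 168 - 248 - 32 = -4*b^3 + 7*b^2 + 256*b - 448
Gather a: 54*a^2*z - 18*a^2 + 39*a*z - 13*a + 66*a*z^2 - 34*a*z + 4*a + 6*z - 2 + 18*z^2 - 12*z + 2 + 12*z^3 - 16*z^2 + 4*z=a^2*(54*z - 18) + a*(66*z^2 + 5*z - 9) + 12*z^3 + 2*z^2 - 2*z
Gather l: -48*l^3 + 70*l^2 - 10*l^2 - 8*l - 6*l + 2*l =-48*l^3 + 60*l^2 - 12*l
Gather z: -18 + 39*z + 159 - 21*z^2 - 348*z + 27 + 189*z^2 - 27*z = 168*z^2 - 336*z + 168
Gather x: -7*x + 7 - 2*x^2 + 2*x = -2*x^2 - 5*x + 7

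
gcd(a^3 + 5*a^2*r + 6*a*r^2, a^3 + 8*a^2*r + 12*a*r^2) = a^2 + 2*a*r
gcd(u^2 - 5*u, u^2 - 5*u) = u^2 - 5*u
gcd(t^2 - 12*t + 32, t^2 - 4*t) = t - 4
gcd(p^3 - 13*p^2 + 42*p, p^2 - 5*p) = p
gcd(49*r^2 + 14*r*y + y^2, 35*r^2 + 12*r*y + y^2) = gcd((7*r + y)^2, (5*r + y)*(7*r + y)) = 7*r + y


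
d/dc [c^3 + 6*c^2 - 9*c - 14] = 3*c^2 + 12*c - 9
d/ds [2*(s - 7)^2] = 4*s - 28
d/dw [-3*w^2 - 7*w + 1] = -6*w - 7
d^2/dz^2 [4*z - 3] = 0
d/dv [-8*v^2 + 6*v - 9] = 6 - 16*v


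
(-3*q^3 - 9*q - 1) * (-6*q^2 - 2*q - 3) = 18*q^5 + 6*q^4 + 63*q^3 + 24*q^2 + 29*q + 3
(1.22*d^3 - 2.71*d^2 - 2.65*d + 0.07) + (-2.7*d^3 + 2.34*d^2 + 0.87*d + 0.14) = -1.48*d^3 - 0.37*d^2 - 1.78*d + 0.21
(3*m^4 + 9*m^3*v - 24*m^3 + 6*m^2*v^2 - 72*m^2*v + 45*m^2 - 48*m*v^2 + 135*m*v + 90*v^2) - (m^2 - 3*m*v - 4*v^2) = 3*m^4 + 9*m^3*v - 24*m^3 + 6*m^2*v^2 - 72*m^2*v + 44*m^2 - 48*m*v^2 + 138*m*v + 94*v^2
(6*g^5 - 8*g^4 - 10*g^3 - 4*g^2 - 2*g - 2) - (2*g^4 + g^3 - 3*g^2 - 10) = 6*g^5 - 10*g^4 - 11*g^3 - g^2 - 2*g + 8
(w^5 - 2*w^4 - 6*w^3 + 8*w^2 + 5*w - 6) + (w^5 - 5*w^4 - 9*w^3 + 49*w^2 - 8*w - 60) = 2*w^5 - 7*w^4 - 15*w^3 + 57*w^2 - 3*w - 66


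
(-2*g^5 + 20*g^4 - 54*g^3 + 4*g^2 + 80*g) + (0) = -2*g^5 + 20*g^4 - 54*g^3 + 4*g^2 + 80*g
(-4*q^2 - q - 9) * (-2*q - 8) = 8*q^3 + 34*q^2 + 26*q + 72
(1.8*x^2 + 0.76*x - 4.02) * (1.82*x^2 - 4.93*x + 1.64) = 3.276*x^4 - 7.4908*x^3 - 8.1112*x^2 + 21.065*x - 6.5928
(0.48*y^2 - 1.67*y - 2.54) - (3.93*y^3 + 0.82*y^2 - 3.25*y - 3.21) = -3.93*y^3 - 0.34*y^2 + 1.58*y + 0.67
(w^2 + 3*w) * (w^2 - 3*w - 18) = w^4 - 27*w^2 - 54*w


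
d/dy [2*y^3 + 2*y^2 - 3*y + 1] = 6*y^2 + 4*y - 3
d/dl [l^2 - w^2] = 2*l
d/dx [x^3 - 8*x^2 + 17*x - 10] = 3*x^2 - 16*x + 17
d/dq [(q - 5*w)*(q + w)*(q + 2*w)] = 3*q^2 - 4*q*w - 13*w^2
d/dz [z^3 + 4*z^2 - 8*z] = 3*z^2 + 8*z - 8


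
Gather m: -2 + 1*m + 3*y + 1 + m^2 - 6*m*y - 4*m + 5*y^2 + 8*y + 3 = m^2 + m*(-6*y - 3) + 5*y^2 + 11*y + 2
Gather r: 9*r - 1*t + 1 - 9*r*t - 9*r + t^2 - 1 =-9*r*t + t^2 - t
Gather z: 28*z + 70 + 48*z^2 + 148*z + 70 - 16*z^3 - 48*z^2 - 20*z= -16*z^3 + 156*z + 140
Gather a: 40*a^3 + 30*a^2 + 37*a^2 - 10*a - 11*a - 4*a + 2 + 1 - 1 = 40*a^3 + 67*a^2 - 25*a + 2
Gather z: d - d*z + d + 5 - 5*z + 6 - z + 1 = 2*d + z*(-d - 6) + 12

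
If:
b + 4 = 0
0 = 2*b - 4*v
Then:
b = -4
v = -2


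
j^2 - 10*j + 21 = (j - 7)*(j - 3)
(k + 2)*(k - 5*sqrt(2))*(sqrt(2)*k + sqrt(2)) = sqrt(2)*k^3 - 10*k^2 + 3*sqrt(2)*k^2 - 30*k + 2*sqrt(2)*k - 20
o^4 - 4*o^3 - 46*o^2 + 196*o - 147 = (o - 7)*(o - 3)*(o - 1)*(o + 7)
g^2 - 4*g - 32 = (g - 8)*(g + 4)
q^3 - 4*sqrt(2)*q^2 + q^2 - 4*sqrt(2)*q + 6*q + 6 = (q + 1)*(q - 3*sqrt(2))*(q - sqrt(2))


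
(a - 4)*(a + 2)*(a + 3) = a^3 + a^2 - 14*a - 24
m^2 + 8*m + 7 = (m + 1)*(m + 7)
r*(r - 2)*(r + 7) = r^3 + 5*r^2 - 14*r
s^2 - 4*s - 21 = (s - 7)*(s + 3)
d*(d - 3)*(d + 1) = d^3 - 2*d^2 - 3*d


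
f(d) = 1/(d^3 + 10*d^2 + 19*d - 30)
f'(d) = (-3*d^2 - 20*d - 19)/(d^3 + 10*d^2 + 19*d - 30)^2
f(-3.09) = -0.04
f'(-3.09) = 0.03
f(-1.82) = -0.03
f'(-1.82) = 0.01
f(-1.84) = -0.03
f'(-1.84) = 0.01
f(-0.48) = -0.03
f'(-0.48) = -0.01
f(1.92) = 0.02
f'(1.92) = -0.03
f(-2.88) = -0.04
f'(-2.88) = 0.02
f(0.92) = -0.31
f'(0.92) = -3.72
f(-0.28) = -0.03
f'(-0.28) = -0.01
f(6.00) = 0.00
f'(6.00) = 0.00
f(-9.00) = -0.00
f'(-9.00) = -0.00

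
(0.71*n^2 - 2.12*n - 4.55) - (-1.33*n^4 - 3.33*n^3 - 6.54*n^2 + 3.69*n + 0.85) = 1.33*n^4 + 3.33*n^3 + 7.25*n^2 - 5.81*n - 5.4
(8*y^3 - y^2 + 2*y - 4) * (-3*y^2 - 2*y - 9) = -24*y^5 - 13*y^4 - 76*y^3 + 17*y^2 - 10*y + 36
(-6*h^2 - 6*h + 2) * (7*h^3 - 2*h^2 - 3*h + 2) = -42*h^5 - 30*h^4 + 44*h^3 + 2*h^2 - 18*h + 4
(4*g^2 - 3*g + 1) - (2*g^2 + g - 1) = 2*g^2 - 4*g + 2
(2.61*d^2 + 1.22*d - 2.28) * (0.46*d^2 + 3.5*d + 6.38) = 1.2006*d^4 + 9.6962*d^3 + 19.873*d^2 - 0.1964*d - 14.5464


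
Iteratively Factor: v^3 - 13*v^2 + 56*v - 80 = (v - 5)*(v^2 - 8*v + 16) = (v - 5)*(v - 4)*(v - 4)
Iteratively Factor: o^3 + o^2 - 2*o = (o + 2)*(o^2 - o) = o*(o + 2)*(o - 1)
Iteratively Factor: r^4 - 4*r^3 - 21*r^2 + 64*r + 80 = (r + 1)*(r^3 - 5*r^2 - 16*r + 80) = (r + 1)*(r + 4)*(r^2 - 9*r + 20) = (r - 5)*(r + 1)*(r + 4)*(r - 4)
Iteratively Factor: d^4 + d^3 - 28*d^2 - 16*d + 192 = (d + 4)*(d^3 - 3*d^2 - 16*d + 48) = (d - 3)*(d + 4)*(d^2 - 16) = (d - 3)*(d + 4)^2*(d - 4)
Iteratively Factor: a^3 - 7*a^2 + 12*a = (a - 4)*(a^2 - 3*a) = a*(a - 4)*(a - 3)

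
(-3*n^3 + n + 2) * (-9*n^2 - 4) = 27*n^5 + 3*n^3 - 18*n^2 - 4*n - 8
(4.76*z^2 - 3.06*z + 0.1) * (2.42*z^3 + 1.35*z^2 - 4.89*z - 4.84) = 11.5192*z^5 - 0.9792*z^4 - 27.1654*z^3 - 7.94*z^2 + 14.3214*z - 0.484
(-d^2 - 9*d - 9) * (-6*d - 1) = 6*d^3 + 55*d^2 + 63*d + 9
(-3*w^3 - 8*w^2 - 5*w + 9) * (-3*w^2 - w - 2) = 9*w^5 + 27*w^4 + 29*w^3 - 6*w^2 + w - 18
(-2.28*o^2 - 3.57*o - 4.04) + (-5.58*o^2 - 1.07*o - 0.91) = -7.86*o^2 - 4.64*o - 4.95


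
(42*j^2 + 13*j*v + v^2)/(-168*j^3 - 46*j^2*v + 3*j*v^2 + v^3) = (7*j + v)/(-28*j^2 - 3*j*v + v^2)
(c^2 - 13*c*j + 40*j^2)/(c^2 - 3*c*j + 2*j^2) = (c^2 - 13*c*j + 40*j^2)/(c^2 - 3*c*j + 2*j^2)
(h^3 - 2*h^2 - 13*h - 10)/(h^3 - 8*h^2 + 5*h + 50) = (h + 1)/(h - 5)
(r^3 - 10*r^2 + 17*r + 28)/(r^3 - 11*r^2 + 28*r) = (r + 1)/r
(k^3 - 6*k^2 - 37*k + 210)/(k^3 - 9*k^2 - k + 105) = (k + 6)/(k + 3)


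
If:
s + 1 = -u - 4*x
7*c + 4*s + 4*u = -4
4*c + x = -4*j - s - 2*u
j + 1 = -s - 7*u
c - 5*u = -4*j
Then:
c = 464/1551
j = 4/141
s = -53/33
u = 128/1551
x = 203/1551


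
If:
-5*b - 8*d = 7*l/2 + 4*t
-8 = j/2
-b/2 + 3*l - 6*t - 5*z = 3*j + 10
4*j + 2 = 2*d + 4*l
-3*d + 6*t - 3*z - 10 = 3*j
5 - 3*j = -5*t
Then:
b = 113918/2475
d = -52861/2475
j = -16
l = -11932/2475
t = -53/5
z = 31741/2475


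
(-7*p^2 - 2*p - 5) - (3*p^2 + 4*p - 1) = -10*p^2 - 6*p - 4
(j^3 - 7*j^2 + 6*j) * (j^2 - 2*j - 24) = j^5 - 9*j^4 - 4*j^3 + 156*j^2 - 144*j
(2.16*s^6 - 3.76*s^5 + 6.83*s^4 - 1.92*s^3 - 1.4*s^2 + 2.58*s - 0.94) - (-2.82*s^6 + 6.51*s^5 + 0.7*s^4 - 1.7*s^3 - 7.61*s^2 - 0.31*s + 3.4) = 4.98*s^6 - 10.27*s^5 + 6.13*s^4 - 0.22*s^3 + 6.21*s^2 + 2.89*s - 4.34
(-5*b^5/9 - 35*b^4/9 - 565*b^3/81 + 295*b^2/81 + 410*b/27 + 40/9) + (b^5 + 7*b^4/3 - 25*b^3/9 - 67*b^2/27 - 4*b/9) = 4*b^5/9 - 14*b^4/9 - 790*b^3/81 + 94*b^2/81 + 398*b/27 + 40/9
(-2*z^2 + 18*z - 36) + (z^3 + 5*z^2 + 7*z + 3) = z^3 + 3*z^2 + 25*z - 33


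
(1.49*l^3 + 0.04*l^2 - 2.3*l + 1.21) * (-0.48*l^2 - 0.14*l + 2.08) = -0.7152*l^5 - 0.2278*l^4 + 4.1976*l^3 - 0.1756*l^2 - 4.9534*l + 2.5168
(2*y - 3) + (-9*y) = -7*y - 3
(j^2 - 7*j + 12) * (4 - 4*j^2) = -4*j^4 + 28*j^3 - 44*j^2 - 28*j + 48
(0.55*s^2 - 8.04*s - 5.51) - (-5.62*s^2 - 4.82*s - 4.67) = 6.17*s^2 - 3.22*s - 0.84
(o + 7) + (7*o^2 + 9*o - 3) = 7*o^2 + 10*o + 4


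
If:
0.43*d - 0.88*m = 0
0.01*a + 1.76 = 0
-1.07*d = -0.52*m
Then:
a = -176.00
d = 0.00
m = 0.00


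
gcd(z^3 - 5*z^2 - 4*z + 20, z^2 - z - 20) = z - 5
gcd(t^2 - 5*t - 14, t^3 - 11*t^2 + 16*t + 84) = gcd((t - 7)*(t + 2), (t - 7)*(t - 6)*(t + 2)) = t^2 - 5*t - 14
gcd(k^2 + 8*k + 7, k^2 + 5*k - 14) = k + 7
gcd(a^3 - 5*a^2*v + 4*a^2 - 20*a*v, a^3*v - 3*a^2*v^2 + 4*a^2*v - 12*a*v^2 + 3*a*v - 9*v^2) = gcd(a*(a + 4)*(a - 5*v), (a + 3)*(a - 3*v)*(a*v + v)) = 1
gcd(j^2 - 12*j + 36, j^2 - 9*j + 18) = j - 6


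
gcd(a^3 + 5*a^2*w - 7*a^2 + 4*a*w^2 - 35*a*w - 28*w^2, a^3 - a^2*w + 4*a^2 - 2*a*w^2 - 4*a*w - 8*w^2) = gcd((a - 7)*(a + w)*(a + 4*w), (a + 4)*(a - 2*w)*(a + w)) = a + w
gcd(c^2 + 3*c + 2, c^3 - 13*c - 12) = c + 1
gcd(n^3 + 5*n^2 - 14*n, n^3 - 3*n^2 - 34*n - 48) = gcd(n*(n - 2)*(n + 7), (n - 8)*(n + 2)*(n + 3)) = 1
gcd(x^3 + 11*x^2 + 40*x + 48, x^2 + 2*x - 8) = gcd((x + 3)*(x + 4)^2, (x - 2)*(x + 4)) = x + 4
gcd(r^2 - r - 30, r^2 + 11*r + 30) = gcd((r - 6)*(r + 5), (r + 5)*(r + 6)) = r + 5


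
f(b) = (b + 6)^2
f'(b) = 2*b + 12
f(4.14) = 102.82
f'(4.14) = 20.28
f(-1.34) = 21.72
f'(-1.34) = 9.32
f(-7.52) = 2.31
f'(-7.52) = -3.04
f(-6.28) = 0.08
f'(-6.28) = -0.56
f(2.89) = 79.03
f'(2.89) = 17.78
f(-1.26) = 22.47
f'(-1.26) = 9.48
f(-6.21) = 0.04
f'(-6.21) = -0.42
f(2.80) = 77.44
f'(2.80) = 17.60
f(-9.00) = 9.00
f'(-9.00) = -6.00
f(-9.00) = 9.00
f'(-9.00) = -6.00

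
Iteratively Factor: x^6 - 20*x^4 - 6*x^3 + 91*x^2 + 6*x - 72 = (x + 3)*(x^5 - 3*x^4 - 11*x^3 + 27*x^2 + 10*x - 24) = (x - 4)*(x + 3)*(x^4 + x^3 - 7*x^2 - x + 6) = (x - 4)*(x + 1)*(x + 3)*(x^3 - 7*x + 6) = (x - 4)*(x - 2)*(x + 1)*(x + 3)*(x^2 + 2*x - 3) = (x - 4)*(x - 2)*(x - 1)*(x + 1)*(x + 3)*(x + 3)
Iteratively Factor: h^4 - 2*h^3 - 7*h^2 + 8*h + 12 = (h + 1)*(h^3 - 3*h^2 - 4*h + 12) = (h - 2)*(h + 1)*(h^2 - h - 6) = (h - 3)*(h - 2)*(h + 1)*(h + 2)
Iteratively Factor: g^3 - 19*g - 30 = (g + 2)*(g^2 - 2*g - 15) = (g - 5)*(g + 2)*(g + 3)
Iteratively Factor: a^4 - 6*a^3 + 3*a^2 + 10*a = (a)*(a^3 - 6*a^2 + 3*a + 10) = a*(a - 5)*(a^2 - a - 2) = a*(a - 5)*(a + 1)*(a - 2)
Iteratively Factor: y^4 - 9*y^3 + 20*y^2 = (y - 4)*(y^3 - 5*y^2) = y*(y - 4)*(y^2 - 5*y) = y^2*(y - 4)*(y - 5)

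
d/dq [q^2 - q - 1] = 2*q - 1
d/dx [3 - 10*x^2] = -20*x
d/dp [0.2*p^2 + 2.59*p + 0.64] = 0.4*p + 2.59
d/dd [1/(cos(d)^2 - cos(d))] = (-sin(d)/cos(d)^2 + 2*tan(d))/(cos(d) - 1)^2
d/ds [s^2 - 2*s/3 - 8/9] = 2*s - 2/3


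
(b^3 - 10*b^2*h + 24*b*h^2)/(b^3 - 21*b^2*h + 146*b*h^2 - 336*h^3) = b*(b - 4*h)/(b^2 - 15*b*h + 56*h^2)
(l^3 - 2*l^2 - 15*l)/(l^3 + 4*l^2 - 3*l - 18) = l*(l - 5)/(l^2 + l - 6)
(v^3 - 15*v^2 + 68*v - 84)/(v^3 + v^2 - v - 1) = (v^3 - 15*v^2 + 68*v - 84)/(v^3 + v^2 - v - 1)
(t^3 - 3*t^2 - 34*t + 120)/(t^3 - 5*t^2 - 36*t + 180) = (t - 4)/(t - 6)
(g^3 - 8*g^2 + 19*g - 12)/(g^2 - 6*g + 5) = (g^2 - 7*g + 12)/(g - 5)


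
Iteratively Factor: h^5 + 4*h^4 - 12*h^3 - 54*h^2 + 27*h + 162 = (h + 3)*(h^4 + h^3 - 15*h^2 - 9*h + 54) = (h + 3)^2*(h^3 - 2*h^2 - 9*h + 18) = (h - 2)*(h + 3)^2*(h^2 - 9) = (h - 3)*(h - 2)*(h + 3)^2*(h + 3)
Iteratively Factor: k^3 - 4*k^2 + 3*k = (k - 3)*(k^2 - k) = k*(k - 3)*(k - 1)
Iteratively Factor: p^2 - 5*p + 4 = (p - 1)*(p - 4)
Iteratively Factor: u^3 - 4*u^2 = (u)*(u^2 - 4*u) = u^2*(u - 4)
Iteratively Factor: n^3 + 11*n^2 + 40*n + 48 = (n + 4)*(n^2 + 7*n + 12) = (n + 3)*(n + 4)*(n + 4)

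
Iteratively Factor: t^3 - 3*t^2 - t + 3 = (t - 3)*(t^2 - 1) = (t - 3)*(t + 1)*(t - 1)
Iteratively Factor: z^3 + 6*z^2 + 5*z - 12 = (z + 3)*(z^2 + 3*z - 4) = (z + 3)*(z + 4)*(z - 1)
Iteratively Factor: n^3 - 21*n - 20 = (n + 1)*(n^2 - n - 20) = (n + 1)*(n + 4)*(n - 5)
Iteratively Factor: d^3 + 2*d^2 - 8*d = (d - 2)*(d^2 + 4*d) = (d - 2)*(d + 4)*(d)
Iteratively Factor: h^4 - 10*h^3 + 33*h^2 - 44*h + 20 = (h - 1)*(h^3 - 9*h^2 + 24*h - 20) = (h - 2)*(h - 1)*(h^2 - 7*h + 10) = (h - 5)*(h - 2)*(h - 1)*(h - 2)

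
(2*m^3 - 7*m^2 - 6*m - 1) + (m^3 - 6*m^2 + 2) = 3*m^3 - 13*m^2 - 6*m + 1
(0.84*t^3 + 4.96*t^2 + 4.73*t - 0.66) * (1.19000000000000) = 0.9996*t^3 + 5.9024*t^2 + 5.6287*t - 0.7854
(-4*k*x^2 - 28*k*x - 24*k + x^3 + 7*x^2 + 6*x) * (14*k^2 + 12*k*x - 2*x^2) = -56*k^3*x^2 - 392*k^3*x - 336*k^3 - 34*k^2*x^3 - 238*k^2*x^2 - 204*k^2*x + 20*k*x^4 + 140*k*x^3 + 120*k*x^2 - 2*x^5 - 14*x^4 - 12*x^3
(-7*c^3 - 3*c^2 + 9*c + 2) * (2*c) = -14*c^4 - 6*c^3 + 18*c^2 + 4*c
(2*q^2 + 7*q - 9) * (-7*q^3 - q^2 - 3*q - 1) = -14*q^5 - 51*q^4 + 50*q^3 - 14*q^2 + 20*q + 9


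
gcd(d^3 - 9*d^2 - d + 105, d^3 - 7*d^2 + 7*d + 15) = d - 5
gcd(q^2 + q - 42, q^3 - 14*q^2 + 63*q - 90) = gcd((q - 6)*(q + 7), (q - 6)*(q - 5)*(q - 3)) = q - 6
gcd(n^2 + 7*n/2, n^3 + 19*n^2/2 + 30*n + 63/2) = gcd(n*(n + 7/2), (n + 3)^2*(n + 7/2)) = n + 7/2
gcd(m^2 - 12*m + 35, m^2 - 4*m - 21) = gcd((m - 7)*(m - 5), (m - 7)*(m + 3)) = m - 7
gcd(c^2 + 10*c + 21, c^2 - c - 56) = c + 7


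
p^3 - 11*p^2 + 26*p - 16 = (p - 8)*(p - 2)*(p - 1)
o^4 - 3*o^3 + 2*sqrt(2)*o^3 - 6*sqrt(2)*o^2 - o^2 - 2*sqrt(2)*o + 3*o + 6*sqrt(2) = (o - 3)*(o - 1)*(o + 1)*(o + 2*sqrt(2))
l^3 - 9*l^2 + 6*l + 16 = (l - 8)*(l - 2)*(l + 1)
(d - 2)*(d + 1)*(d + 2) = d^3 + d^2 - 4*d - 4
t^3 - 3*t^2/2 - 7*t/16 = t*(t - 7/4)*(t + 1/4)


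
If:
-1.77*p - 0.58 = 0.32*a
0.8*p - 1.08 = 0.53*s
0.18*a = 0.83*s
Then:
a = -5.17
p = 0.61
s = -1.12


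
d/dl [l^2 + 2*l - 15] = 2*l + 2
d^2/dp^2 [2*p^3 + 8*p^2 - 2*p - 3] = 12*p + 16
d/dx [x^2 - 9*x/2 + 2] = 2*x - 9/2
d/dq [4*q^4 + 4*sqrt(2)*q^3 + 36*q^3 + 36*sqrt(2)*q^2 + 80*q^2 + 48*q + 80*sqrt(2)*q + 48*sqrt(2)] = 16*q^3 + 12*sqrt(2)*q^2 + 108*q^2 + 72*sqrt(2)*q + 160*q + 48 + 80*sqrt(2)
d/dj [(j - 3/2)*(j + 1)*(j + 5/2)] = 3*j^2 + 4*j - 11/4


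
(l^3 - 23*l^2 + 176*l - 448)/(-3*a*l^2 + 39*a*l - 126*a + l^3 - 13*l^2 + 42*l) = (-l^2 + 16*l - 64)/(3*a*l - 18*a - l^2 + 6*l)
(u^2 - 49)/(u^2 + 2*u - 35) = (u - 7)/(u - 5)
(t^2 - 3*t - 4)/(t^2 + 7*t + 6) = (t - 4)/(t + 6)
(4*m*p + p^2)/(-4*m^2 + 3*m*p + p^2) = p/(-m + p)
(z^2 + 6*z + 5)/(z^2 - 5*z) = (z^2 + 6*z + 5)/(z*(z - 5))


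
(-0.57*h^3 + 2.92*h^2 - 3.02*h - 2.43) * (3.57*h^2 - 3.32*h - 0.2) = -2.0349*h^5 + 12.3168*h^4 - 20.3618*h^3 + 0.767299999999999*h^2 + 8.6716*h + 0.486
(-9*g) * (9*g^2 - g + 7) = -81*g^3 + 9*g^2 - 63*g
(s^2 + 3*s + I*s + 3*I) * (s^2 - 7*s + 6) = s^4 - 4*s^3 + I*s^3 - 15*s^2 - 4*I*s^2 + 18*s - 15*I*s + 18*I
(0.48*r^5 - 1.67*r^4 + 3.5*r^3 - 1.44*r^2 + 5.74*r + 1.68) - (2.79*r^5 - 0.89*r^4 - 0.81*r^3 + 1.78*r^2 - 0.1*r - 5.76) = -2.31*r^5 - 0.78*r^4 + 4.31*r^3 - 3.22*r^2 + 5.84*r + 7.44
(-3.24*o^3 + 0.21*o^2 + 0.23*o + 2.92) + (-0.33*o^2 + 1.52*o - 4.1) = -3.24*o^3 - 0.12*o^2 + 1.75*o - 1.18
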